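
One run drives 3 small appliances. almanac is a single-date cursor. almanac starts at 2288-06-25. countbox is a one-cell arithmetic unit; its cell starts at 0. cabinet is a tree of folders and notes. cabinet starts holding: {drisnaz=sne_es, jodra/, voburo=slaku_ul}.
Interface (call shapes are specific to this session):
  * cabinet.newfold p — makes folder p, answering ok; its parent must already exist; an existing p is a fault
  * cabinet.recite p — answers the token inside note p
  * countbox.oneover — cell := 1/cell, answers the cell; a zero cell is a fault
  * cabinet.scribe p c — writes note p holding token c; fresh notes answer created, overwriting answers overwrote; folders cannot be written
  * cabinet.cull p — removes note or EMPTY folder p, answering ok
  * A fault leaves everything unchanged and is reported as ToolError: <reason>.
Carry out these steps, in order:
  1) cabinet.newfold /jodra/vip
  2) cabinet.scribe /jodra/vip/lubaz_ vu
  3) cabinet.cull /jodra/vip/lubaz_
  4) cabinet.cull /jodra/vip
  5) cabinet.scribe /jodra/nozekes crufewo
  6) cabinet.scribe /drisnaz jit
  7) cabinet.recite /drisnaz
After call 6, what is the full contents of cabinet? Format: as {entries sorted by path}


Answer: {drisnaz=jit, jodra/, jodra/nozekes=crufewo, voburo=slaku_ul}

Derivation:
> newfold p→/jodra/vip
  ok
> scribe p→/jodra/vip/lubaz_ c→vu
  created
> cull p→/jodra/vip/lubaz_
  ok
> cull p→/jodra/vip
  ok
> scribe p→/jodra/nozekes c→crufewo
  created
> scribe p→/drisnaz c→jit
  overwrote
> recite p→/drisnaz
  jit


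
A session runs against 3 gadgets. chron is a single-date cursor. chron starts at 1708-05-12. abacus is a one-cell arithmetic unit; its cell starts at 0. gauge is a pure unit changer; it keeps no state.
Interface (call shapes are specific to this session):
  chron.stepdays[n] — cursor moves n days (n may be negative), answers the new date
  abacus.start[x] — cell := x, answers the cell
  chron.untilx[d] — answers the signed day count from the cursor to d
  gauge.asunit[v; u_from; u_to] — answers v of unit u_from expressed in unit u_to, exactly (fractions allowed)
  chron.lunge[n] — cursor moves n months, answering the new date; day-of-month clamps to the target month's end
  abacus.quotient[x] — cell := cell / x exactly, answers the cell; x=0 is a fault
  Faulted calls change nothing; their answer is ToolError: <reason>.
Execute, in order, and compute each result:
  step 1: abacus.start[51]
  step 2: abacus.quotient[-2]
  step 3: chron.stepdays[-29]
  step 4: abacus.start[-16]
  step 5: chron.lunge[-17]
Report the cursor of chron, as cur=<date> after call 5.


Answer: cur=1706-11-13

Derivation:
·→ abacus.start(x=51)
·← 51
·→ abacus.quotient(x=-2)
·← -51/2
·→ chron.stepdays(n=-29)
·← 1708-04-13
·→ abacus.start(x=-16)
·← -16
·→ chron.lunge(n=-17)
·← 1706-11-13


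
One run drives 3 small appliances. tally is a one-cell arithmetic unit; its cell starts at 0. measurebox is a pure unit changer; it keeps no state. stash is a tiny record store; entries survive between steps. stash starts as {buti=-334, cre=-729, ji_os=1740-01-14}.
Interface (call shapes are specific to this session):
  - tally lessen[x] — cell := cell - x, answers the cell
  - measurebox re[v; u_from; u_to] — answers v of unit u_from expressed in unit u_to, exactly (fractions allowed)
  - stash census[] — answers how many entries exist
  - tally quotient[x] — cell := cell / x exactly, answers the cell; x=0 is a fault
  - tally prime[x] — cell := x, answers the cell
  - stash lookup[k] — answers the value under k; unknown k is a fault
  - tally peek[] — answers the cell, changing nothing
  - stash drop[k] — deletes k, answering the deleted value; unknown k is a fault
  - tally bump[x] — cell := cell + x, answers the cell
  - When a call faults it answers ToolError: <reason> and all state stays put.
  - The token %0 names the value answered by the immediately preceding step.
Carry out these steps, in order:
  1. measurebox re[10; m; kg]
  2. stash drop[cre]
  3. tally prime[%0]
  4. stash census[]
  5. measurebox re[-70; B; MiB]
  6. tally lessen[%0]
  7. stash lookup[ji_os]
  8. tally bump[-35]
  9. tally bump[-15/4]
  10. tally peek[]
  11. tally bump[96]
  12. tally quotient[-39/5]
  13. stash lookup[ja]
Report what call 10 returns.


-> measurebox re(v='10', u_from='m', u_to='kg')
<- ToolError: incompatible units
-> stash drop(k='cre')
<- -729
-> tally prime(x='%0')
<- -729
-> stash census()
<- 2
-> measurebox re(v='-70', u_from='B', u_to='MiB')
<- -35/524288
-> tally lessen(x='%0')
<- -382205917/524288
-> stash lookup(k='ji_os')
<- 1740-01-14
-> tally bump(x='-35')
<- -400555997/524288
-> tally bump(x='-15/4')
<- -402522077/524288
-> tally peek()
<- -402522077/524288
-> tally bump(x='96')
<- -352190429/524288
-> tally quotient(x='-39/5')
<- 1760952145/20447232
-> stash lookup(k='ja')
<- ToolError: no such key ja

Answer: -402522077/524288


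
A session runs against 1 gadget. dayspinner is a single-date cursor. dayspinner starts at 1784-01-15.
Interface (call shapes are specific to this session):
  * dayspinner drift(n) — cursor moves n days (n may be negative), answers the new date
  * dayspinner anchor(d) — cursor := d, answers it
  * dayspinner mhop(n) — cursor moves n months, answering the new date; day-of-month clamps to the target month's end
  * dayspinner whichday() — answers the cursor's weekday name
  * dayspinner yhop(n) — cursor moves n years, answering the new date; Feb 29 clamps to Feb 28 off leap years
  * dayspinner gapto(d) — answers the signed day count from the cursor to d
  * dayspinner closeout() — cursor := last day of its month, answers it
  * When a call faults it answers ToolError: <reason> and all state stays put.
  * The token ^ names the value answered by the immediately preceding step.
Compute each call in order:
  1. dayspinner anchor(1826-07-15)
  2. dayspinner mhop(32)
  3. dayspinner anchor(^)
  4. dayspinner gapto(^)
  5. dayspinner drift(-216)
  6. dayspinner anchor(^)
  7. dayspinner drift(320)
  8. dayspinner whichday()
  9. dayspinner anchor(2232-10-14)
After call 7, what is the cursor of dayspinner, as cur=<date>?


Next I call dayspinner anchor(d→1826-07-15): 1826-07-15.
I run dayspinner mhop(n→32), — result: 1829-03-15.
I call dayspinner anchor(d→^), — result: 1829-03-15.
I call dayspinner gapto(d→^), and see 0.
I try dayspinner drift(n→-216), — result: 1828-08-11.
I call dayspinner anchor(d→^), yielding 1828-08-11.
I try dayspinner drift(n→320), — result: 1829-06-27.
Calling dayspinner whichday, → Saturday.
I try dayspinner anchor(d→2232-10-14), yielding 2232-10-14.

Answer: cur=1829-06-27


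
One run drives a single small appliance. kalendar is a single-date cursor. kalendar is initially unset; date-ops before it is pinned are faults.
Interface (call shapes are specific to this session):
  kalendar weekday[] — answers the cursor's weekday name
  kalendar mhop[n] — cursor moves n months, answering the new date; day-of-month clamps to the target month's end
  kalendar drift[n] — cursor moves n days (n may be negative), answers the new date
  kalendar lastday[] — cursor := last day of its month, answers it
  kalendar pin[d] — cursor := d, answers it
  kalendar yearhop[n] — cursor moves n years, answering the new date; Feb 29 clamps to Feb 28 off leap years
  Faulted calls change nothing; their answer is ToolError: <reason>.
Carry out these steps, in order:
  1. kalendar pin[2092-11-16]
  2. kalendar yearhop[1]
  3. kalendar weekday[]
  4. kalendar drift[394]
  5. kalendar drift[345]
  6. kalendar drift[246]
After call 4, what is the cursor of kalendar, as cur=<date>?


Answer: cur=2094-12-15

Derivation:
-- 1. kalendar pin(d→2092-11-16) == 2092-11-16
-- 2. kalendar yearhop(n→1) == 2093-11-16
-- 3. kalendar weekday() == Monday
-- 4. kalendar drift(n→394) == 2094-12-15
-- 5. kalendar drift(n→345) == 2095-11-25
-- 6. kalendar drift(n→246) == 2096-07-28


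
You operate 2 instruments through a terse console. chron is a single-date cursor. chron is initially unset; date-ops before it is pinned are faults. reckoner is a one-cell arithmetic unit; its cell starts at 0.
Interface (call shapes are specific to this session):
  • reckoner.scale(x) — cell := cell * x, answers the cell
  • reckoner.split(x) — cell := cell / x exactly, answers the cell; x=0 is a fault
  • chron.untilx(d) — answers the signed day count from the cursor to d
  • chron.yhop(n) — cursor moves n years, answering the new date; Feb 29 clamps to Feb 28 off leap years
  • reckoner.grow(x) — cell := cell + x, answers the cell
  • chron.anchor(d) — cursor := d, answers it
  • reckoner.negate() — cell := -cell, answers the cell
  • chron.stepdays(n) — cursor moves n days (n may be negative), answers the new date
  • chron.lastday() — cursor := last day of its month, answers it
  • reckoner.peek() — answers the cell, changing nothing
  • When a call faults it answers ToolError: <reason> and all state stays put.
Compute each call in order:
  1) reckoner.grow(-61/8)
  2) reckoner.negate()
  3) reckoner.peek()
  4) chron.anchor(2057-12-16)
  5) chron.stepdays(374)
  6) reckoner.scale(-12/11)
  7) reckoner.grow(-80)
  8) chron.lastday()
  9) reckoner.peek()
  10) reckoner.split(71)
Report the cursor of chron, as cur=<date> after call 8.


Answer: cur=2058-12-31

Derivation:
Step: reckoner.grow[x='-61/8']
Result: -61/8
Step: reckoner.negate[]
Result: 61/8
Step: reckoner.peek[]
Result: 61/8
Step: chron.anchor[d='2057-12-16']
Result: 2057-12-16
Step: chron.stepdays[n='374']
Result: 2058-12-25
Step: reckoner.scale[x='-12/11']
Result: -183/22
Step: reckoner.grow[x='-80']
Result: -1943/22
Step: chron.lastday[]
Result: 2058-12-31
Step: reckoner.peek[]
Result: -1943/22
Step: reckoner.split[x='71']
Result: -1943/1562


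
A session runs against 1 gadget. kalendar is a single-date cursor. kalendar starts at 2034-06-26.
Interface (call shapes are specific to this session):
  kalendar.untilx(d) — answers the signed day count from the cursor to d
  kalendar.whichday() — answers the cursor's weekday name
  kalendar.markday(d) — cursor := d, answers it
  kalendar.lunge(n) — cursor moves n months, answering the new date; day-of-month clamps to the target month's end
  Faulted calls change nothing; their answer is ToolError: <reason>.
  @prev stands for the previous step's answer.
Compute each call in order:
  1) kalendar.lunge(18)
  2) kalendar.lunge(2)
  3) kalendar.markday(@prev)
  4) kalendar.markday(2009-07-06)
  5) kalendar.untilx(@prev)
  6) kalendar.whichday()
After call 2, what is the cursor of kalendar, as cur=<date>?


! kalendar.lunge(18) ~> 2035-12-26
! kalendar.lunge(2) ~> 2036-02-26
! kalendar.markday(@prev) ~> 2036-02-26
! kalendar.markday(2009-07-06) ~> 2009-07-06
! kalendar.untilx(@prev) ~> 0
! kalendar.whichday() ~> Monday

Answer: cur=2036-02-26


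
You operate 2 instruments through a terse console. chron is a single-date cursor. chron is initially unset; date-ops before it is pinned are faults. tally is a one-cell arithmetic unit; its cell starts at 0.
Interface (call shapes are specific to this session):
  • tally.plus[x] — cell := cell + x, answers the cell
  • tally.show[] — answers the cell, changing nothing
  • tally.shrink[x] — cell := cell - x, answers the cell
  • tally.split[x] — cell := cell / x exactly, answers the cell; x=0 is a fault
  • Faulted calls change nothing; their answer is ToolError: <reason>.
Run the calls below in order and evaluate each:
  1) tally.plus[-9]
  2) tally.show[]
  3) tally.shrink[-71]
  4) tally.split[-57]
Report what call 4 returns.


[in] tally.plus -9
:: -9
[in] tally.show
:: -9
[in] tally.shrink -71
:: 62
[in] tally.split -57
:: -62/57

Answer: -62/57


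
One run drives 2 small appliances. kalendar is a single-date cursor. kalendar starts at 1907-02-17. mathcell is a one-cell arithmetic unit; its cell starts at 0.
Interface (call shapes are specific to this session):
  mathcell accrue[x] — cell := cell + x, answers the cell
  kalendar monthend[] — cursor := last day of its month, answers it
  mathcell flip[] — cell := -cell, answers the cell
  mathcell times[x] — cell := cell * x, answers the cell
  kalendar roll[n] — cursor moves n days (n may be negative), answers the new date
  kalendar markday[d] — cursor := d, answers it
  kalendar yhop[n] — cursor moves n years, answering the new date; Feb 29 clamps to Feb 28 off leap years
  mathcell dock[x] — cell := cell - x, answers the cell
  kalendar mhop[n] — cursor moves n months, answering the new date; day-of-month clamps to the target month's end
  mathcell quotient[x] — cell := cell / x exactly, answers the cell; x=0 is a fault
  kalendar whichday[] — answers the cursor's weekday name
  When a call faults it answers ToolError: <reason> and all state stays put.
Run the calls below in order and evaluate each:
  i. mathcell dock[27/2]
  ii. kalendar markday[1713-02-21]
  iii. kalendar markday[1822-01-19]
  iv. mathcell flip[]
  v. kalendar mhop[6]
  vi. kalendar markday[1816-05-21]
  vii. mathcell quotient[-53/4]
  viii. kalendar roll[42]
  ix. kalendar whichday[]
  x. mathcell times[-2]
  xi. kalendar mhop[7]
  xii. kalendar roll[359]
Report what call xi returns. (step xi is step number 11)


# 1. mathcell dock(x='27/2') -> -27/2
# 2. kalendar markday(d='1713-02-21') -> 1713-02-21
# 3. kalendar markday(d='1822-01-19') -> 1822-01-19
# 4. mathcell flip() -> 27/2
# 5. kalendar mhop(n='6') -> 1822-07-19
# 6. kalendar markday(d='1816-05-21') -> 1816-05-21
# 7. mathcell quotient(x='-53/4') -> -54/53
# 8. kalendar roll(n='42') -> 1816-07-02
# 9. kalendar whichday() -> Tuesday
# 10. mathcell times(x='-2') -> 108/53
# 11. kalendar mhop(n='7') -> 1817-02-02
# 12. kalendar roll(n='359') -> 1818-01-27

Answer: 1817-02-02


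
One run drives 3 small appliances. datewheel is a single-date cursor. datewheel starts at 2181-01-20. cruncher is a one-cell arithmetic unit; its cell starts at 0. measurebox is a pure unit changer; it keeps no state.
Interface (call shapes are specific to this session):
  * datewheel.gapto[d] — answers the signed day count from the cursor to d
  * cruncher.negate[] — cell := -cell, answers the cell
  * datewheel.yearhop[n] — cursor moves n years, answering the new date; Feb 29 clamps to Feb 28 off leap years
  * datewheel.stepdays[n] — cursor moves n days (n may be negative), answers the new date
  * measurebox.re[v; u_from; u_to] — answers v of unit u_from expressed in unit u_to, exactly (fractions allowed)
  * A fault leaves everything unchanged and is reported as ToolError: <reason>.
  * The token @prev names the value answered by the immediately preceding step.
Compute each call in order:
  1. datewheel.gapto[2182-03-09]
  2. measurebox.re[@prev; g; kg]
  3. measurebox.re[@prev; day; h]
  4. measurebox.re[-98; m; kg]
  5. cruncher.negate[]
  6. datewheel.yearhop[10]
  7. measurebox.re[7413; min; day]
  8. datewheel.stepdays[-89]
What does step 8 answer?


Answer: 2190-10-23

Derivation:
-> datewheel.gapto(d=2182-03-09)
<- 413
-> measurebox.re(v=@prev, u_from=g, u_to=kg)
<- 413/1000
-> measurebox.re(v=@prev, u_from=day, u_to=h)
<- 1239/125
-> measurebox.re(v=-98, u_from=m, u_to=kg)
<- ToolError: incompatible units
-> cruncher.negate()
<- 0
-> datewheel.yearhop(n=10)
<- 2191-01-20
-> measurebox.re(v=7413, u_from=min, u_to=day)
<- 2471/480
-> datewheel.stepdays(n=-89)
<- 2190-10-23


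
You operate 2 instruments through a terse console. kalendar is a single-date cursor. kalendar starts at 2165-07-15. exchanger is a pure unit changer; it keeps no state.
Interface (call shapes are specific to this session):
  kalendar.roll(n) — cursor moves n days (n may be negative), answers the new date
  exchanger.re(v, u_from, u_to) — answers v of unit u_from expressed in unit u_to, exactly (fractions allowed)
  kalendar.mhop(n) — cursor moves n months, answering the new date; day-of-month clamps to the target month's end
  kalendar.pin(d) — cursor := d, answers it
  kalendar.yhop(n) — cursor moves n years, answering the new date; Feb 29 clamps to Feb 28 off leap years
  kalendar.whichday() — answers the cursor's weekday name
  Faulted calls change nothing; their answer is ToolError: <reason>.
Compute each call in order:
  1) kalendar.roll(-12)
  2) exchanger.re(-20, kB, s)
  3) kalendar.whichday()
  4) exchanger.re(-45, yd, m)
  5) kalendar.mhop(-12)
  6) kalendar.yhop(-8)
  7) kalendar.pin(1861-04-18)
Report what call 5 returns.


Answer: 2164-07-03

Derivation:
> kalendar.roll n→-12
:: 2165-07-03
> exchanger.re v→-20 u_from→kB u_to→s
:: ToolError: incompatible units
> kalendar.whichday
:: Wednesday
> exchanger.re v→-45 u_from→yd u_to→m
:: -10287/250
> kalendar.mhop n→-12
:: 2164-07-03
> kalendar.yhop n→-8
:: 2156-07-03
> kalendar.pin d→1861-04-18
:: 1861-04-18


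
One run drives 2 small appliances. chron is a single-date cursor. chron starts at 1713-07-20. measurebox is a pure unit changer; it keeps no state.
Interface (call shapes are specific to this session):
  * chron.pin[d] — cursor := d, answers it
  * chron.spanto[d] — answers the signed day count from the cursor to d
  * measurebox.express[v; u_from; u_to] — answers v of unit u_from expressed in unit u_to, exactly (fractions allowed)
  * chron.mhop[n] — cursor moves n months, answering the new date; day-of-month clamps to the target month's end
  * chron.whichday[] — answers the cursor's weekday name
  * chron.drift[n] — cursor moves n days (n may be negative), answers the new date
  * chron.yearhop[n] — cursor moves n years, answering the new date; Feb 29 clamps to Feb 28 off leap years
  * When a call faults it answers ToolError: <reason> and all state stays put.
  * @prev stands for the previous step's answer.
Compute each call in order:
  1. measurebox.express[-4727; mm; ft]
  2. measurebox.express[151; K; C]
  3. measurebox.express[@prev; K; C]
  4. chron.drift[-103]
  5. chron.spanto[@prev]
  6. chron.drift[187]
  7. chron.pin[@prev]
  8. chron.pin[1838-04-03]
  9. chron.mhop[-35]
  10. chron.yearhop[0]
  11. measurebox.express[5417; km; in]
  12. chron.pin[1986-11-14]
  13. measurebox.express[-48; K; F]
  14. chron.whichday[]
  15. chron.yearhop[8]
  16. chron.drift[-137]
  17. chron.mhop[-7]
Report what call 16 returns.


Answer: 1994-06-30

Derivation:
·→ measurebox.express(v=-4727, u_from=mm, u_to=ft)
·← -23635/1524
·→ measurebox.express(v=151, u_from=K, u_to=C)
·← -2443/20
·→ measurebox.express(v=@prev, u_from=K, u_to=C)
·← -3953/10
·→ chron.drift(n=-103)
·← 1713-04-08
·→ chron.spanto(d=@prev)
·← 0
·→ chron.drift(n=187)
·← 1713-10-12
·→ chron.pin(d=@prev)
·← 1713-10-12
·→ chron.pin(d=1838-04-03)
·← 1838-04-03
·→ chron.mhop(n=-35)
·← 1835-05-03
·→ chron.yearhop(n=0)
·← 1835-05-03
·→ measurebox.express(v=5417, u_from=km, u_to=in)
·← 27085000000/127
·→ chron.pin(d=1986-11-14)
·← 1986-11-14
·→ measurebox.express(v=-48, u_from=K, u_to=F)
·← -54607/100
·→ chron.whichday()
·← Friday
·→ chron.yearhop(n=8)
·← 1994-11-14
·→ chron.drift(n=-137)
·← 1994-06-30
·→ chron.mhop(n=-7)
·← 1993-11-30


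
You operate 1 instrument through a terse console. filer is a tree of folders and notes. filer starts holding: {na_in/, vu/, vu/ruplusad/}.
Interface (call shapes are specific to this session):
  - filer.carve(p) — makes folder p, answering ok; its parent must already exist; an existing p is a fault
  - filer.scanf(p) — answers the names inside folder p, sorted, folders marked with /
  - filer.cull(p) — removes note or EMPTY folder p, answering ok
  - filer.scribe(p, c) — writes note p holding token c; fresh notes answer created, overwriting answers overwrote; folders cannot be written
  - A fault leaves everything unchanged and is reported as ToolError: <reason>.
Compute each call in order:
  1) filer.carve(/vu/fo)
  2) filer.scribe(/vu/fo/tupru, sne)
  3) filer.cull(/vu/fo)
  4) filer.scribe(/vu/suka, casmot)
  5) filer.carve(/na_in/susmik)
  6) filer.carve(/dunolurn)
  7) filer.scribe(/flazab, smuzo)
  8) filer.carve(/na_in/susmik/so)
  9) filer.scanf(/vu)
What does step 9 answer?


Calling filer.carve on p: /vu/fo, → ok.
I call filer.scribe on p: /vu/fo/tupru, c: sne, — result: created.
Next I call filer.cull on p: /vu/fo, and get ToolError: not empty.
I run filer.scribe on p: /vu/suka, c: casmot, and observe created.
I use filer.carve on p: /na_in/susmik, yielding ok.
I call filer.carve on p: /dunolurn, yielding ok.
Using filer.scribe on p: /flazab, c: smuzo, giving created.
I call filer.carve on p: /na_in/susmik/so, → ok.
Calling filer.scanf on p: /vu, → [fo/, ruplusad/, suka].

Answer: [fo/, ruplusad/, suka]


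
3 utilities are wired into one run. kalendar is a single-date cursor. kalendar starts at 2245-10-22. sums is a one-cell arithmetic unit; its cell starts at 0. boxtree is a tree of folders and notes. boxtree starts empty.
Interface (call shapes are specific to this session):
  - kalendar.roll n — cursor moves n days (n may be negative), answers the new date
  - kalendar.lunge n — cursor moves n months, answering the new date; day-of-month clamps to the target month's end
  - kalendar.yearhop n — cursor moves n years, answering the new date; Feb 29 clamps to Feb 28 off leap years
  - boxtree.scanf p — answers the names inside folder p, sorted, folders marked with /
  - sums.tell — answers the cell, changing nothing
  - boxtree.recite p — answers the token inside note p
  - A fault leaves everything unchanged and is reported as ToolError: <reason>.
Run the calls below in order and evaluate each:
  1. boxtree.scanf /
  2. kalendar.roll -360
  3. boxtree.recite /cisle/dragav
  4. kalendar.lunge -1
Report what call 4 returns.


Answer: 2244-09-27

Derivation:
>> scanf(/)
<< []
>> roll(-360)
<< 2244-10-27
>> recite(/cisle/dragav)
<< ToolError: not found
>> lunge(-1)
<< 2244-09-27


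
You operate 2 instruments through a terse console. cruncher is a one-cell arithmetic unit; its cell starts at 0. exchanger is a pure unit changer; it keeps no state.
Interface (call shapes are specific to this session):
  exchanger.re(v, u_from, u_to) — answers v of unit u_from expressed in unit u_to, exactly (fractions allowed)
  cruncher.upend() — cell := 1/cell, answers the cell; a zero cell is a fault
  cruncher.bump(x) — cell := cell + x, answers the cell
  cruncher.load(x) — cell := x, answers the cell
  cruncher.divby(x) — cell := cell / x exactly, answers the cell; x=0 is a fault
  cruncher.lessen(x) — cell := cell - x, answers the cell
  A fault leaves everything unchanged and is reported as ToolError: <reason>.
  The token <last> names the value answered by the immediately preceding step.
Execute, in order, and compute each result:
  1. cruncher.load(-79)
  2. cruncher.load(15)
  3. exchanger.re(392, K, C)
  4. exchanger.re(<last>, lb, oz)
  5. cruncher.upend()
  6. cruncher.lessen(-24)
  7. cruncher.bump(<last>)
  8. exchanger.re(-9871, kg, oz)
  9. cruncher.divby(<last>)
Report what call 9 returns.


CALL cruncher.load[x: -79]
RET  -79
CALL cruncher.load[x: 15]
RET  15
CALL exchanger.re[v: 392; u_from: K; u_to: C]
RET  2377/20
CALL exchanger.re[v: <last>; u_from: lb; u_to: oz]
RET  9508/5
CALL cruncher.upend[]
RET  1/15
CALL cruncher.lessen[x: -24]
RET  361/15
CALL cruncher.bump[x: <last>]
RET  722/15
CALL exchanger.re[v: -9871; u_from: kg; u_to: oz]
RET  -15793600000000/45359237
CALL cruncher.divby[x: <last>]
RET  -16374684557/118452000000000

Answer: -16374684557/118452000000000


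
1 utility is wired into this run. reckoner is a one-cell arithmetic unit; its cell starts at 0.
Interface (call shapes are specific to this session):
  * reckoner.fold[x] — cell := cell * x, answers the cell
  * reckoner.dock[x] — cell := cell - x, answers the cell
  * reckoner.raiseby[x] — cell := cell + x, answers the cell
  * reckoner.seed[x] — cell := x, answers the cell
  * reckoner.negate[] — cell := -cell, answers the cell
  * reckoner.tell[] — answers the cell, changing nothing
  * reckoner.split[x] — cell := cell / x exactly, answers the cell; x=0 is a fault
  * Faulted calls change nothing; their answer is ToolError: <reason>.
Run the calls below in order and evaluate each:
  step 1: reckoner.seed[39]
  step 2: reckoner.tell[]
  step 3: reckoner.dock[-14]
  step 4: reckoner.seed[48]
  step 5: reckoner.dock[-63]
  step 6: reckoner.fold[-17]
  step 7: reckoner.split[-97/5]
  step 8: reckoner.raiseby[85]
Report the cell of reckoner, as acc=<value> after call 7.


Answer: acc=9435/97

Derivation:
→ seed(39)
← 39
→ tell()
← 39
→ dock(-14)
← 53
→ seed(48)
← 48
→ dock(-63)
← 111
→ fold(-17)
← -1887
→ split(-97/5)
← 9435/97
→ raiseby(85)
← 17680/97


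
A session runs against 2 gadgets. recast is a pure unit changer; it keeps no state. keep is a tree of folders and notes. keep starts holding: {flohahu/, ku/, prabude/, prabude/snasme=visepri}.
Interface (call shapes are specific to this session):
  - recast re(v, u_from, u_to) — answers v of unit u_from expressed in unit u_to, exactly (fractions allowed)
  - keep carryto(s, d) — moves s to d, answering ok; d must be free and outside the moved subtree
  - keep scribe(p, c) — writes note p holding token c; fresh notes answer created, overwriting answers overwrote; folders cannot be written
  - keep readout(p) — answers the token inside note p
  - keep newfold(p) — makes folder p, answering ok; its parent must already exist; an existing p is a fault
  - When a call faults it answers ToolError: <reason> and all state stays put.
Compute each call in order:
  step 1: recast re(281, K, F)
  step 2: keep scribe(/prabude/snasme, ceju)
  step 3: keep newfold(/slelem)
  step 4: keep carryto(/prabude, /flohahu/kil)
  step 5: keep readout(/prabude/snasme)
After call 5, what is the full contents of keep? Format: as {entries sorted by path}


Answer: {flohahu/, flohahu/kil/, flohahu/kil/snasme=ceju, ku/, slelem/}

Derivation:
;; 1. recast re(v→281, u_from→K, u_to→F) == 4613/100
;; 2. keep scribe(p→/prabude/snasme, c→ceju) == overwrote
;; 3. keep newfold(p→/slelem) == ok
;; 4. keep carryto(s→/prabude, d→/flohahu/kil) == ok
;; 5. keep readout(p→/prabude/snasme) == ToolError: not found


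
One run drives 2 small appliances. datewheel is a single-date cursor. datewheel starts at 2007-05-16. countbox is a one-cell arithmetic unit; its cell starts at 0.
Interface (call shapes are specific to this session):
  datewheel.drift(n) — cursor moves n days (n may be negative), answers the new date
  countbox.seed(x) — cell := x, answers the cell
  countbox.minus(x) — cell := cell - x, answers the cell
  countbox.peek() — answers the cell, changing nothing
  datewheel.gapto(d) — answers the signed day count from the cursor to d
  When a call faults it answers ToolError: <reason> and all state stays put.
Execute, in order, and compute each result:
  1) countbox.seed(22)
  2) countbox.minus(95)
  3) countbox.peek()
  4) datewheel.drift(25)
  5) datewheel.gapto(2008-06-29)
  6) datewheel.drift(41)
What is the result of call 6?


// 1. countbox.seed(x: 22) == 22
// 2. countbox.minus(x: 95) == -73
// 3. countbox.peek() == -73
// 4. datewheel.drift(n: 25) == 2007-06-10
// 5. datewheel.gapto(d: 2008-06-29) == 385
// 6. datewheel.drift(n: 41) == 2007-07-21

Answer: 2007-07-21


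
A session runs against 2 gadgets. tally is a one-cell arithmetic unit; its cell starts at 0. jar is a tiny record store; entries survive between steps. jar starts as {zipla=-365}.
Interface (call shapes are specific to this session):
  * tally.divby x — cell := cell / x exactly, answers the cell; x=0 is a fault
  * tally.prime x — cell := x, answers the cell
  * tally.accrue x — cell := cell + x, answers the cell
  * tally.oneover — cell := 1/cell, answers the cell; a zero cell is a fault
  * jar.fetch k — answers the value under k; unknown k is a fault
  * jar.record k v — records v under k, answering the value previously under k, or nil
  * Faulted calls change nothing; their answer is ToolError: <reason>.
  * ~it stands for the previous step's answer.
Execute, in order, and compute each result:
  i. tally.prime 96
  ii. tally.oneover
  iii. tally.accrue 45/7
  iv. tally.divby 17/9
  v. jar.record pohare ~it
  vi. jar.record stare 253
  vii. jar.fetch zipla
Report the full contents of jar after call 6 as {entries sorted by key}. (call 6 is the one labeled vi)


Answer: {pohare=12981/3808, stare=253, zipla=-365}

Derivation:
Now I run tally.prime passing 96, yielding 96.
I use tally.oneover(), and observe 1/96.
Invoking tally.accrue passing 45/7, which returns 4327/672.
Calling tally.divby passing 17/9, and observe 12981/3808.
Next I call jar.record passing pohare, ~it, and get nil.
Next I call jar.record passing stare, 253, giving nil.
Calling jar.fetch passing zipla, yielding -365.


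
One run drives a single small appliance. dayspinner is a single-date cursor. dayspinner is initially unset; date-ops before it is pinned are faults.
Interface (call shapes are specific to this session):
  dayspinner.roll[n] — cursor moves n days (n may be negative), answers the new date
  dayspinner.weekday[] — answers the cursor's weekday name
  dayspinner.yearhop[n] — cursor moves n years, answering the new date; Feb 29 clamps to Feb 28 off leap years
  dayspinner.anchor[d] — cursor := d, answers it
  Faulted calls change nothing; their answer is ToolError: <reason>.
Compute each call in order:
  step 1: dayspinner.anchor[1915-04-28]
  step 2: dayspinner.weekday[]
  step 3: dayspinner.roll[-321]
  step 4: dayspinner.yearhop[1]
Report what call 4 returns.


Answer: 1915-06-11

Derivation:
Step: anchor[d='1915-04-28']
Result: 1915-04-28
Step: weekday[]
Result: Wednesday
Step: roll[n='-321']
Result: 1914-06-11
Step: yearhop[n='1']
Result: 1915-06-11


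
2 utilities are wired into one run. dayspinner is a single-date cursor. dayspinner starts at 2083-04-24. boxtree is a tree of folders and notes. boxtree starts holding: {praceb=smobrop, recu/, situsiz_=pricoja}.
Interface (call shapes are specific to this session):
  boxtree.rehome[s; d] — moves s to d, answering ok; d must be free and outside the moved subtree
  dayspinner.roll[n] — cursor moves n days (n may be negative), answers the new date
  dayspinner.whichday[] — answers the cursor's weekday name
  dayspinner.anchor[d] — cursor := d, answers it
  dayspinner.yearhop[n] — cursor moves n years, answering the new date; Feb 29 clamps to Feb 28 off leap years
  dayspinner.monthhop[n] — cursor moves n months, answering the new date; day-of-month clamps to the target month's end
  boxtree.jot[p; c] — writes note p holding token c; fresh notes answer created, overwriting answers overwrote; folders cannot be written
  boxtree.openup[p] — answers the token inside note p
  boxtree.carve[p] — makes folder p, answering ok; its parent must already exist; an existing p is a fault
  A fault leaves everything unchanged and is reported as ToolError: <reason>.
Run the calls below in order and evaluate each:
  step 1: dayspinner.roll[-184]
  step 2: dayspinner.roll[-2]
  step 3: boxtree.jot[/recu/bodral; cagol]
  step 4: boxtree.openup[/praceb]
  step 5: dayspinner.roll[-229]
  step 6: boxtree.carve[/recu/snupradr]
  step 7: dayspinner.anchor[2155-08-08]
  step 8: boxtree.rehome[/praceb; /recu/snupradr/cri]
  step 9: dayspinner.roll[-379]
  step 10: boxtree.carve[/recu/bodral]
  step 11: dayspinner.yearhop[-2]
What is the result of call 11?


Answer: 2152-07-25

Derivation:
Using roll with -184, giving 2082-10-22.
Calling roll with -2, → 2082-10-20.
I try jot with /recu/bodral, cagol, — result: created.
Invoking openup with /praceb, yielding smobrop.
I try roll with -229, and see 2082-03-05.
Invoking carve with /recu/snupradr, which returns ok.
I use anchor with 2155-08-08, and observe 2155-08-08.
Now I run rehome with /praceb, /recu/snupradr/cri: ok.
Invoking roll with -379, yielding 2154-07-25.
I use carve with /recu/bodral, yielding ToolError: exists.
Using yearhop with -2, and observe 2152-07-25.


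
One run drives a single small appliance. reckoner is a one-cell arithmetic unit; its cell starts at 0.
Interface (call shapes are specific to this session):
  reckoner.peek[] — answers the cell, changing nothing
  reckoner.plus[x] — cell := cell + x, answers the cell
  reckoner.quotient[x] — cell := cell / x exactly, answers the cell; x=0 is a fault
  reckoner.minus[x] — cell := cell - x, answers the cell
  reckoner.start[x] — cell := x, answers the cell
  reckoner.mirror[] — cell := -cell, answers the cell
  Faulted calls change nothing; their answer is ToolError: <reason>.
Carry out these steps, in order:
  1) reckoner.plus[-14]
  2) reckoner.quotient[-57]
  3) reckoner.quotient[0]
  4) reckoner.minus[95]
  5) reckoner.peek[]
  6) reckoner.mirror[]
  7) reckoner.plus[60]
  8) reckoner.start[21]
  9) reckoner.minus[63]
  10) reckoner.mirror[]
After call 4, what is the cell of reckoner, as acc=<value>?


Answer: acc=-5401/57

Derivation:
-> reckoner.plus(-14)
<- -14
-> reckoner.quotient(-57)
<- 14/57
-> reckoner.quotient(0)
<- ToolError: division by zero
-> reckoner.minus(95)
<- -5401/57
-> reckoner.peek()
<- -5401/57
-> reckoner.mirror()
<- 5401/57
-> reckoner.plus(60)
<- 8821/57
-> reckoner.start(21)
<- 21
-> reckoner.minus(63)
<- -42
-> reckoner.mirror()
<- 42


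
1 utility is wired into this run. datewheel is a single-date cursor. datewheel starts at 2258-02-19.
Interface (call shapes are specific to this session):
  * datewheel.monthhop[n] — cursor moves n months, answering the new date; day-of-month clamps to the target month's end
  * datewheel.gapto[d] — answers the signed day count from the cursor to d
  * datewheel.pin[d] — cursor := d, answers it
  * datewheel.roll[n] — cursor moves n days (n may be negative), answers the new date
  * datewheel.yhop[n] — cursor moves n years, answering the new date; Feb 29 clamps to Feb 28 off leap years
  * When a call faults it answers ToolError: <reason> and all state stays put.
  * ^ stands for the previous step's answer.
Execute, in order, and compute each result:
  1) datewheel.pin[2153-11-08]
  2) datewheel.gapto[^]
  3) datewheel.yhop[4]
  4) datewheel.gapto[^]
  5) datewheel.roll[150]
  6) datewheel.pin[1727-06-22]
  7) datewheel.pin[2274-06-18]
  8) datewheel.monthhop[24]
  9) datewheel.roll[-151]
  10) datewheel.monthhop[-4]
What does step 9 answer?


CALL datewheel.pin[d: 2153-11-08]
RET  2153-11-08
CALL datewheel.gapto[d: ^]
RET  0
CALL datewheel.yhop[n: 4]
RET  2157-11-08
CALL datewheel.gapto[d: ^]
RET  0
CALL datewheel.roll[n: 150]
RET  2158-04-07
CALL datewheel.pin[d: 1727-06-22]
RET  1727-06-22
CALL datewheel.pin[d: 2274-06-18]
RET  2274-06-18
CALL datewheel.monthhop[n: 24]
RET  2276-06-18
CALL datewheel.roll[n: -151]
RET  2276-01-19
CALL datewheel.monthhop[n: -4]
RET  2275-09-19

Answer: 2276-01-19


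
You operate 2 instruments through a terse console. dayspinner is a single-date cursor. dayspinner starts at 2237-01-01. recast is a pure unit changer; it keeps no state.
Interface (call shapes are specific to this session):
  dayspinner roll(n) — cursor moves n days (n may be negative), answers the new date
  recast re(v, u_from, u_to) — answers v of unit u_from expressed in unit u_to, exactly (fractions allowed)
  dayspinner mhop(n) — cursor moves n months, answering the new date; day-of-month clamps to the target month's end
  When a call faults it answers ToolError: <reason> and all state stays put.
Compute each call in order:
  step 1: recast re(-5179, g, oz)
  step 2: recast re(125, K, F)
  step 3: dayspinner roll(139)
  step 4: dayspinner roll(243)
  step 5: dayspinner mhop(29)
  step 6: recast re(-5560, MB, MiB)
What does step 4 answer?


Answer: 2238-01-18

Derivation:
==> recast re(-5179, g, oz)
<== -8286400000/45359237
==> recast re(125, K, F)
<== -23467/100
==> dayspinner roll(139)
<== 2237-05-20
==> dayspinner roll(243)
<== 2238-01-18
==> dayspinner mhop(29)
<== 2240-06-18
==> recast re(-5560, MB, MiB)
<== -10859375/2048


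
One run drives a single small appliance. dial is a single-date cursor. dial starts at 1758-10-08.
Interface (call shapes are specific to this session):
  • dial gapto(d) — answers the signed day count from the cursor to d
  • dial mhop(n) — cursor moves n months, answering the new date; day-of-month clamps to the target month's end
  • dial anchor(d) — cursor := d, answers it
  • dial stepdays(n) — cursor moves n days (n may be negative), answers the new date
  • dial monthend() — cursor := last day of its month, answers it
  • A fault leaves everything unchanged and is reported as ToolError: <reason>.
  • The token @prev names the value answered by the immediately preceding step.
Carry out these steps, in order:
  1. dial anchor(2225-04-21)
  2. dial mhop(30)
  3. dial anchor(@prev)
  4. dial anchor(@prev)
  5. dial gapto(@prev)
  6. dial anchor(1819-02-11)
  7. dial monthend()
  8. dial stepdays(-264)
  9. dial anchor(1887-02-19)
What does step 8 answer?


==> dial anchor(d=2225-04-21)
<== 2225-04-21
==> dial mhop(n=30)
<== 2227-10-21
==> dial anchor(d=@prev)
<== 2227-10-21
==> dial anchor(d=@prev)
<== 2227-10-21
==> dial gapto(d=@prev)
<== 0
==> dial anchor(d=1819-02-11)
<== 1819-02-11
==> dial monthend()
<== 1819-02-28
==> dial stepdays(n=-264)
<== 1818-06-09
==> dial anchor(d=1887-02-19)
<== 1887-02-19

Answer: 1818-06-09


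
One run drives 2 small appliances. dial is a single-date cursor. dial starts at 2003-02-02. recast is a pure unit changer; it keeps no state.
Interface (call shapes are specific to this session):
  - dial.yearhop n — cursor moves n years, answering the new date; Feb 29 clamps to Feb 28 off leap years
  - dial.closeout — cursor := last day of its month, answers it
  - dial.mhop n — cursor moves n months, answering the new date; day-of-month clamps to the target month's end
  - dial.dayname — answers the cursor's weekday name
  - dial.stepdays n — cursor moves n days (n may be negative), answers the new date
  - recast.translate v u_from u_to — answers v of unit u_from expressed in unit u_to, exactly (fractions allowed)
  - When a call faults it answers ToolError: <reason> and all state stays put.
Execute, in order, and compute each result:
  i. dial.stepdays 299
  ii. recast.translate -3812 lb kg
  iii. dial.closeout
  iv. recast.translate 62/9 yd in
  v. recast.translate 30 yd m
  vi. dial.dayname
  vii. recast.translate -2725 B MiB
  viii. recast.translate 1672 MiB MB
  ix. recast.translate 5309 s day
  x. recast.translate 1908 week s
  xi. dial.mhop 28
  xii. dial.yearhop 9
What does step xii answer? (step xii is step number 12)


-- dial.stepdays(n='299') ~> 2003-11-28
-- recast.translate(v='-3812', u_from='lb', u_to='kg') ~> -43227352861/25000000
-- dial.closeout() ~> 2003-11-30
-- recast.translate(v='62/9', u_from='yd', u_to='in') ~> 248
-- recast.translate(v='30', u_from='yd', u_to='m') ~> 3429/125
-- dial.dayname() ~> Sunday
-- recast.translate(v='-2725', u_from='B', u_to='MiB') ~> -2725/1048576
-- recast.translate(v='1672', u_from='MiB', u_to='MB') ~> 27394048/15625
-- recast.translate(v='5309', u_from='s', u_to='day') ~> 5309/86400
-- recast.translate(v='1908', u_from='week', u_to='s') ~> 1153958400
-- dial.mhop(n='28') ~> 2006-03-30
-- dial.yearhop(n='9') ~> 2015-03-30

Answer: 2015-03-30


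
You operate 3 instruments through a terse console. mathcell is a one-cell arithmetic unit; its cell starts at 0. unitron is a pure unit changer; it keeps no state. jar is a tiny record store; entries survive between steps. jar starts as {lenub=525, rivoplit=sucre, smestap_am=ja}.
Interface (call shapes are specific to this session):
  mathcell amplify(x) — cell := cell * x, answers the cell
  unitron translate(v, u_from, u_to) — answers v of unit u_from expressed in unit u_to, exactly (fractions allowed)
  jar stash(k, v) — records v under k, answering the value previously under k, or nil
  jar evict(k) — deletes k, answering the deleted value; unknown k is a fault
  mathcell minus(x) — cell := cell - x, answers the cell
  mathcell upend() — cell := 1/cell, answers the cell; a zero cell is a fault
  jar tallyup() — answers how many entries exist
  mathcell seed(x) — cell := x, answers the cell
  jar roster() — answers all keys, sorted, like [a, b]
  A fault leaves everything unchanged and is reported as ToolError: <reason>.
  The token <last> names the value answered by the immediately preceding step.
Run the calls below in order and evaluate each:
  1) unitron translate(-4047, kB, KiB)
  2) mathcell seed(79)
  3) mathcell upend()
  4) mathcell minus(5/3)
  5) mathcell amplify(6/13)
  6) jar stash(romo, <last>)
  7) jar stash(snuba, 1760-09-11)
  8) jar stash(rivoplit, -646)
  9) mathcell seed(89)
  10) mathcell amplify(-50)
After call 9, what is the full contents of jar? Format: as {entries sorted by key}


Answer: {lenub=525, rivoplit=-646, romo=-784/1027, smestap_am=ja, snuba=1760-09-11}

Derivation:
;; unitron translate(v→-4047, u_from→kB, u_to→KiB) ~> -505875/128
;; mathcell seed(x→79) ~> 79
;; mathcell upend() ~> 1/79
;; mathcell minus(x→5/3) ~> -392/237
;; mathcell amplify(x→6/13) ~> -784/1027
;; jar stash(k→romo, v→<last>) ~> nil
;; jar stash(k→snuba, v→1760-09-11) ~> nil
;; jar stash(k→rivoplit, v→-646) ~> sucre
;; mathcell seed(x→89) ~> 89
;; mathcell amplify(x→-50) ~> -4450
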